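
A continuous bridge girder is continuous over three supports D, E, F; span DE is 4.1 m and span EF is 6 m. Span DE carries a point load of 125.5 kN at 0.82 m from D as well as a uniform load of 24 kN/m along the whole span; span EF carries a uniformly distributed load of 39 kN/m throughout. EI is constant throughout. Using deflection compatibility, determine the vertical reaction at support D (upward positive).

R_D = 114.3 kN

Insert a hinge at E; M_E is the redundant, and each span becomes simply supported.
Rotations at E on the released spans (each span's end-slope, ×1/EI):
  span DE: point load 125.5 at a = 0.82: Pab(L + a)/(6LEI) = 67.51/EI
  span DE: UDL 24: wL³/(24EI) = 68.92/EI
  span EF: UDL 39: wL³/(24EI) = 351/EI
  relative rotation θ_0 = (136.4 + 351)/EI = 487.4/EI
A unit hogging moment at E produces rotation L₁/(3EI) + L₂/(3EI) = 3.367/EI.
Slope continuity at E: θ_0 = M_E·3.367/EI, so M_E = 487.4/3.367 = 144.8 kN·m (hogging).
Span DE, ΣM about D with M_E applied at E: R_E^{DE}·4.1 = 304.6 + 144.8, so R_E^{DE} = 109.6 kN and R_D = 223.9 − 109.6 = 114.3 kN.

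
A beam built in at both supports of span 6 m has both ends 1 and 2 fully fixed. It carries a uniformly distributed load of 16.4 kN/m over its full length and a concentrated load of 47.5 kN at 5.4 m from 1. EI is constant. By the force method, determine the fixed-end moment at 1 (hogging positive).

M_1 = 51.77 kN·m

Take the two fixed-end moments M_1, M_2 as redundants; the released structure is the simple span 12.
End rotations of the released simple span under the applied load (×1/EI):
  at 1: UDL 16.4: wL³/(24EI) = 147.6/EI
  at 2: UDL 16.4: wL³/(24EI) = 147.6/EI
  at 1: point load 47.5 at a = 5.4: Pab(L + b)/(6LEI) = 28.21/EI
  at 2: point load 47.5 at a = 5.4: Pab(L + a)/(6LEI) = 48.73/EI
  θ_10 = 175.8/EI,  θ_20 = 196.3/EI
Flexibility coefficients: a unit moment at one end gives L/(3EI) there and L/(6EI) at the far end, so f₁₁ = f₂₂ = 2/EI and f₁₂ = f₂₁ = 1/EI.
Compatibility — zero rotation at each built-in end:
  2 M_1 + 1 M_2 = 175.8
  1 M_1 + 2 M_2 = 196.3
Solving the pair gives M_1 = 51.77 kN·m and M_2 = 72.28 kN·m (hogging).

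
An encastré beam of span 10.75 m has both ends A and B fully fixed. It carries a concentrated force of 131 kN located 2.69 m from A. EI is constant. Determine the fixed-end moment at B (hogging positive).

M_B = 66.11 kN·m

Take the two fixed-end moments M_A, M_B as redundants; the released structure is the simple span AB.
Simple-span end rotations at A and B under the given loads:
  at A: point load 131 at a = 2.69: Pab(L + b)/(6LEI) = 828.3/EI
  at B: point load 131 at a = 2.69: Pab(L + a)/(6LEI) = 591.8/EI
  θ_A0 = 828.3/EI,  θ_B0 = 591.8/EI
Flexibility coefficients: a unit moment at one end gives L/(3EI) there and L/(6EI) at the far end, so f₁₁ = f₂₂ = 3.583/EI and f₁₂ = f₂₁ = 1.792/EI.
Compatibility — zero rotation at each built-in end:
  3.583 M_A + 1.792 M_B = 828.3
  1.792 M_A + 3.583 M_B = 591.8
Solving the pair gives M_A = 198.1 kN·m and M_B = 66.11 kN·m (hogging).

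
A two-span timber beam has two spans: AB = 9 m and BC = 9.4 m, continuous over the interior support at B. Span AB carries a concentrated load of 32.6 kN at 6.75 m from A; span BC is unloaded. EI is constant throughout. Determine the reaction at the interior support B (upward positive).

Take M_B as the redundant. Released structure: two simple spans AB and BC with a hinge at B.
Rotations at B on the released spans (each span's end-slope, ×1/EI):
  span AB: point load 32.6 at a = 6.75: Pab(L + a)/(6LEI) = 144.4/EI
  relative rotation θ_0 = (144.4 + 0)/EI = 144.4/EI
A unit hogging moment at B produces rotation L₁/(3EI) + L₂/(3EI) = 6.133/EI.
Slope continuity at B: θ_0 = M_B·6.133/EI, so M_B = 144.4/6.133 = 23.54 kN·m (hogging).
Span AB, ΣM about A with M_B applied at B: R_B^{AB}·9 = 220.1 + 23.54, so R_B^{AB} = 27.07 kN and R_A = 32.6 − 27.07 = 5.534 kN.
Span BC, ΣM about C: R_B^{BC}·9.4 = 0 + 23.54, so R_B^{BC} = 2.505 kN and R_C = 0 − 2.505 = -2.505 kN.
R_B = 27.07 + 2.505 = 29.57 kN.

R_B = 29.57 kN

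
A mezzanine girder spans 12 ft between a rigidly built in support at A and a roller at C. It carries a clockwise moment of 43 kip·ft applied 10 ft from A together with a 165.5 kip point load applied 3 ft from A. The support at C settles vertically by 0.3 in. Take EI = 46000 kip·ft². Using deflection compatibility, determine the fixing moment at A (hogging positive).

M_A = 330.1 kip·ft

Take the reaction at C as the redundant and release it; the primary structure is a cantilever fixed at A.
Deflection at C on the released cantilever, summing each load's contribution:
  clockwise couple 43 at a = 10: M₀a(2L − a)/(2EI) = 3010/EI
  point load 165.5 at a = 3: Pa²(3L − a)/(6EI) = 8192/EI
  δ_0 = 11202/EI
Flexibility coefficient — unit upward force at C: δ_{CC} = L³/(3EI) = 576/EI.
With EI = 46000 kip·ft²: δ_0 = 0.24353 ft and δ_{CC} = 0.012522 ft/kip.
Compatibility — the beam at C must follow the support down by 0.025 ft: δ_0 − R_C·δ_{CC} = 0.025, so R_C = (0.24353 − 0.025)/0.012522 = 17.45 kip.
Moment equilibrium about A: M_A = Σ(load moments about A) − R_C·L = 539.5 − 17.45×12 = 330.1 kip·ft.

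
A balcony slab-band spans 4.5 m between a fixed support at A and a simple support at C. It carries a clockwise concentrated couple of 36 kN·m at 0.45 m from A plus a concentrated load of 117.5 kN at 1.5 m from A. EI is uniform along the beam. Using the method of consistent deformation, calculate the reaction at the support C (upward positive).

Release the roller at C. Primary structure: cantilever fixed at A.
Primary-structure tip deflection at C by superposition:
  clockwise couple 36 at a = 0.45: M₀a(2L − a)/(2EI) = 69.25/EI
  point load 117.5 at a = 1.5: Pa²(3L − a)/(6EI) = 528.8/EI
  δ_0 = 598/EI
Tip deflection under a unit load at C: L³/(3EI) = 30.38/EI.
Compatibility at C: δ_0 − R_C·δ_{CC} = 0, so R_C = 598/30.38 = 19.69 kN.

R_C = 19.69 kN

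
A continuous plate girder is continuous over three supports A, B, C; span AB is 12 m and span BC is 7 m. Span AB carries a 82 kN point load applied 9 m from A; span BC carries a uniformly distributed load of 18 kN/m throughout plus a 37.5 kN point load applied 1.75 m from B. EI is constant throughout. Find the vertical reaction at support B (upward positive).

R_B = 188.5 kN

Release continuity at B by inserting a hinge; the redundant is the internal moment M_B. The primary structure is two simply-supported spans AB and BC.
Discontinuity in slope at B on the released structure — sum the simple-span end rotations:
  span AB: point load 82 at a = 9: Pab(L + a)/(6LEI) = 645.8/EI
  span BC: UDL 18: wL³/(24EI) = 257.2/EI
  span BC: point load 37.5 at a = 1.75: Pab(L + b)/(6LEI) = 100.5/EI
  relative rotation θ_0 = (645.8 + 357.7)/EI = 1003/EI
A unit hogging moment at B produces rotation L₁/(3EI) + L₂/(3EI) = 6.333/EI.
Compatibility: M_B·(L₁+L₂)/(3EI) = θ_0, giving M_B = 158.4 kN·m (hogging).
Span AB, ΣM about A with M_B applied at B: R_B^{AB}·12 = 738 + 158.4, so R_B^{AB} = 74.7 kN and R_A = 82 − 74.7 = 7.296 kN.
Span BC, ΣM about C: R_B^{BC}·7 = 637.9 + 158.4, so R_B^{BC} = 113.8 kN and R_C = 163.5 − 113.8 = 49.74 kN.
R_B = 74.7 + 113.8 = 188.5 kN.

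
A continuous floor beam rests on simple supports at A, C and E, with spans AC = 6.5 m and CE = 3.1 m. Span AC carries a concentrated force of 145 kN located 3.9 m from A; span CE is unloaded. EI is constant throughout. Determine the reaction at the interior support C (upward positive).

Release continuity at C by inserting a hinge; the redundant is the internal moment M_C. The primary structure is two simply-supported spans AC and CE.
End slopes at the hinge C, treating each span as simply supported:
  span AC: point load 145 at a = 3.9: Pab(L + a)/(6LEI) = 392.1/EI
  relative rotation θ_0 = (392.1 + 0)/EI = 392.1/EI
A unit hogging moment at C produces rotation L₁/(3EI) + L₂/(3EI) = 3.2/EI.
Compatibility: M_C·(L₁+L₂)/(3EI) = θ_0, giving M_C = 122.5 kN·m (hogging).
Span AC, ΣM about A with M_C applied at C: R_C^{AC}·6.5 = 565.5 + 122.5, so R_C^{AC} = 105.8 kN and R_A = 145 − 105.8 = 39.15 kN.
Span CE, ΣM about E: R_C^{CE}·3.1 = 0 + 122.5, so R_C^{CE} = 39.52 kN and R_E = 0 − 39.52 = -39.52 kN.
R_C = 105.8 + 39.52 = 145.4 kN.

R_C = 145.4 kN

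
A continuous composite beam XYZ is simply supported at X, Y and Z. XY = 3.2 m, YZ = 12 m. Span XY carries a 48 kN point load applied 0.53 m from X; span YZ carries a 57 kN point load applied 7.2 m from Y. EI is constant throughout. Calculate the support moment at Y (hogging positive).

Release continuity at Y by inserting a hinge; the redundant is the internal moment M_Y. The primary structure is two simply-supported spans XY and YZ.
Rotations at Y on the released spans (each span's end-slope, ×1/EI):
  span XY: point load 48 at a = 0.53: Pab(L + a)/(6LEI) = 13.2/EI
  span YZ: point load 57 at a = 7.2: Pab(L + b)/(6LEI) = 459.6/EI
  relative rotation θ_0 = (13.2 + 459.6)/EI = 472.8/EI
A unit hogging moment at Y produces rotation L₁/(3EI) + L₂/(3EI) = 5.067/EI.
Compatibility: M_Y·(L₁+L₂)/(3EI) = θ_0, giving M_Y = 93.32 kN·m (hogging).

M_Y = 93.32 kN·m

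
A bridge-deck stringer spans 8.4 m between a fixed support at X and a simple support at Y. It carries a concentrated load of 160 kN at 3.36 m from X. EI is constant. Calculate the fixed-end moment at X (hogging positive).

M_X = 258 kN·m

Choose R_Y as the redundant. The primary structure is the cantilever fixed at X.
Deflection at Y on the released cantilever, summing each load's contribution:
  point load 160 at a = 3.36: Pa²(3L − a)/(6EI) = 6575/EI
Flexibility coefficient — unit upward force at Y: δ_{YY} = L³/(3EI) = 197.6/EI.
Compatibility at Y: δ_0 − R_Y·δ_{YY} = 0, so R_Y = 6575/197.6 = 33.28 kN.
Moment equilibrium about X: M_X = Σ(load moments about X) − R_Y·L = 537.6 − 33.28×8.4 = 258 kN·m.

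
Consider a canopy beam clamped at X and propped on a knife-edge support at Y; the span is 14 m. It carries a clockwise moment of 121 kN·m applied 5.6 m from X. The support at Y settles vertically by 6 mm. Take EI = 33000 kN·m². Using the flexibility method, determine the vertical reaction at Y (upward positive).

R_Y = 8.081 kN

Take the reaction at Y as the redundant and release it; the primary structure is a cantilever fixed at X.
Deflection at Y on the released cantilever, summing each load's contribution:
  clockwise couple 121 at a = 5.6: M₀a(2L − a)/(2EI) = 7589/EI
Flexibility coefficient — unit upward force at Y: δ_{YY} = L³/(3EI) = 914.7/EI.
With EI = 33000 kN·m²: δ_0 = 0.22997 m and δ_{YY} = 0.027717 m/kN.
Compatibility — the beam at Y must follow the support down by 0.006 m: δ_0 − R_Y·δ_{YY} = 0.006, so R_Y = (0.22997 − 0.006)/0.027717 = 8.081 kN.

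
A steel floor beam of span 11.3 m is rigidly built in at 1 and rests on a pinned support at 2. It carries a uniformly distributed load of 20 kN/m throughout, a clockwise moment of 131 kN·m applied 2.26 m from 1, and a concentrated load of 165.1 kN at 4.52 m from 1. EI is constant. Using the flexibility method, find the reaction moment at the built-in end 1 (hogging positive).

Release the roller at 2. Primary structure: cantilever fixed at 1.
Downward deflection at the released point 2 due to the loads:
  UDL 20: wL⁴/(8EI) = 40762/EI
  clockwise couple 131 at a = 2.26: M₀a(2L − a)/(2EI) = 3011/EI
  point load 165.1 at a = 4.52: Pa²(3L − a)/(6EI) = 16517/EI
  δ_0 = 60290/EI
Tip deflection under a unit load at 2: L³/(3EI) = 481/EI.
Compatibility at 2: δ_0 − R_2·δ_{22} = 0, so R_2 = 60290/481 = 125.4 kN.
Moment equilibrium about 1: M_1 = Σ(load moments about 1) − R_2·L = 2154 − 125.4×11.3 = 737.7 kN·m.

M_1 = 737.7 kN·m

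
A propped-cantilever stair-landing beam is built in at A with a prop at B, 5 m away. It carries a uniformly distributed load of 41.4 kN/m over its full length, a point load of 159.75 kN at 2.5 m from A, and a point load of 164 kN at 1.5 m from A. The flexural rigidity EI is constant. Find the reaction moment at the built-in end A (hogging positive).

M_A = 425.5 kN·m

Take the reaction at B as the redundant and release it; the primary structure is a cantilever fixed at A.
Free-end deflection of the primary structure under the applied loading (downward +):
  UDL 41.4: wL⁴/(8EI) = 3234/EI
  point load 159.75 at a = 2.5: Pa²(3L − a)/(6EI) = 2080/EI
  point load 164 at a = 1.5: Pa²(3L − a)/(6EI) = 830.2/EI
  δ_0 = 6145/EI
Tip deflection under a unit load at B: L³/(3EI) = 41.67/EI.
The prop prevents deflection at B: R_B = δ_0/δ_{BB} = 6145/41.67 = 147.5 kN.
Moment equilibrium about A: M_A = Σ(load moments about A) − R_B·L = 1163 − 147.5×5 = 425.5 kN·m.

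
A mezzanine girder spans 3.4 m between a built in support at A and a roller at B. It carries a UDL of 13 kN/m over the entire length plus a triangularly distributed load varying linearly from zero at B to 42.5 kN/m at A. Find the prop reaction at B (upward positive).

R_B = 31.02 kN

Release the roller at B. Primary structure: cantilever fixed at A.
Downward deflection at the released point B due to the loads:
  UDL 13: wL⁴/(8EI) = 217.2/EI
  triangular load, peak 42.5 at the fixed end: w₀L⁴/(30EI) = 189.3/EI
  δ_0 = 406.5/EI
Tip deflection under a unit load at B: L³/(3EI) = 13.1/EI.
The prop prevents deflection at B: R_B = δ_0/δ_{BB} = 406.5/13.1 = 31.02 kN.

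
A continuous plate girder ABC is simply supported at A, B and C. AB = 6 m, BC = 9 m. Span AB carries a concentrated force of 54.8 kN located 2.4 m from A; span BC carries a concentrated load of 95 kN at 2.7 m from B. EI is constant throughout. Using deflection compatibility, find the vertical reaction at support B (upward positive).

Release continuity at B by inserting a hinge; the redundant is the internal moment M_B. The primary structure is two simply-supported spans AB and BC.
Rotations at B on the released spans (each span's end-slope, ×1/EI):
  span AB: point load 54.8 at a = 2.4: Pab(L + a)/(6LEI) = 110.5/EI
  span BC: point load 95 at a = 2.7: Pab(L + b)/(6LEI) = 457.9/EI
  relative rotation θ_0 = (110.5 + 457.9)/EI = 568.3/EI
A unit hogging moment at B produces rotation L₁/(3EI) + L₂/(3EI) = 5/EI.
Slope continuity at B: θ_0 = M_B·5/EI, so M_B = 568.3/5 = 113.7 kN·m (hogging).
Span AB, ΣM about A with M_B applied at B: R_B^{AB}·6 = 131.5 + 113.7, so R_B^{AB} = 40.86 kN and R_A = 54.8 − 40.86 = 13.94 kN.
Span BC, ΣM about C: R_B^{BC}·9 = 598.5 + 113.7, so R_B^{BC} = 79.13 kN and R_C = 95 − 79.13 = 15.87 kN.
R_B = 40.86 + 79.13 = 120 kN.

R_B = 120 kN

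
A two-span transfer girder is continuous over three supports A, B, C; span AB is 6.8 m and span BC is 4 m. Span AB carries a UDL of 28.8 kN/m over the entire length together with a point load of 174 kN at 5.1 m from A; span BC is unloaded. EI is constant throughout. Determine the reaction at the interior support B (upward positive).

R_B = 318.6 kN

Insert a hinge at B; M_B is the redundant, and each span becomes simply supported.
Discontinuity in slope at B on the released structure — sum the simple-span end rotations:
  span AB: UDL 28.8: wL³/(24EI) = 377.3/EI
  span AB: point load 174 at a = 5.1: Pab(L + a)/(6LEI) = 440/EI
  relative rotation θ_0 = (817.3 + 0)/EI = 817.3/EI
A unit hogging moment at B produces rotation L₁/(3EI) + L₂/(3EI) = 3.6/EI.
Compatibility: M_B·(L₁+L₂)/(3EI) = θ_0, giving M_B = 227 kN·m (hogging).
Span AB, ΣM about A with M_B applied at B: R_B^{AB}·6.8 = 1553 + 227, so R_B^{AB} = 261.8 kN and R_A = 369.8 − 261.8 = 108 kN.
Span BC, ΣM about C: R_B^{BC}·4 = 0 + 227, so R_B^{BC} = 56.76 kN and R_C = 0 − 56.76 = -56.76 kN.
R_B = 261.8 + 56.76 = 318.6 kN.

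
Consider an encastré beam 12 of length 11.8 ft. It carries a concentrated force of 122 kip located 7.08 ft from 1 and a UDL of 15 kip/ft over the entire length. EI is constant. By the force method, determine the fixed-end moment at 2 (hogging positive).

Release both end moments; the primary structure is a simply-supported span 12 with redundants M_1 and M_2.
Simple-span end rotations at 1 and 2 under the given loads:
  at 1: point load 122 at a = 7.08: Pab(L + b)/(6LEI) = 951.3/EI
  at 2: point load 122 at a = 7.08: Pab(L + a)/(6LEI) = 1087/EI
  at 1: UDL 15: wL³/(24EI) = 1027/EI
  at 2: UDL 15: wL³/(24EI) = 1027/EI
  θ_10 = 1978/EI,  θ_20 = 2114/EI
Flexibility coefficients: a unit moment at one end gives L/(3EI) there and L/(6EI) at the far end, so f₁₁ = f₂₂ = 3.933/EI and f₁₂ = f₂₁ = 1.967/EI.
Compatibility — zero rotation at each built-in end:
  3.933 M_1 + 1.967 M_2 = 1978
  1.967 M_1 + 3.933 M_2 = 2114
Solving the pair gives M_1 = 312.3 kip·ft and M_2 = 381.4 kip·ft (hogging).

M_2 = 381.4 kip·ft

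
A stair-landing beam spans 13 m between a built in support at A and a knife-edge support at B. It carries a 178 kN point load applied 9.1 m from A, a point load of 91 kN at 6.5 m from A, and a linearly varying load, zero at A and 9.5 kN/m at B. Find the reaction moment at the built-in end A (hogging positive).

Remove the prop at B; the released (primary) structure is a cantilever built in at A.
Downward deflection at the released point B due to the loads:
  point load 178 at a = 9.1: Pa²(3L − a)/(6EI) = 73455/EI
  point load 91 at a = 6.5: Pa²(3L − a)/(6EI) = 20826/EI
  triangular load, peak 9.5 at the free end: 11w₀L⁴/(120EI) = 24872/EI
  δ_0 = 119153/EI
Flexibility coefficient — unit upward force at B: δ_{BB} = L³/(3EI) = 732.3/EI.
Compatibility at B: δ_0 − R_B·δ_{BB} = 0, so R_B = 119153/732.3 = 162.7 kN.
Moment equilibrium about A: M_A = Σ(load moments about A) − R_B·L = 2746 − 162.7×13 = 631.3 kN·m.

M_A = 631.3 kN·m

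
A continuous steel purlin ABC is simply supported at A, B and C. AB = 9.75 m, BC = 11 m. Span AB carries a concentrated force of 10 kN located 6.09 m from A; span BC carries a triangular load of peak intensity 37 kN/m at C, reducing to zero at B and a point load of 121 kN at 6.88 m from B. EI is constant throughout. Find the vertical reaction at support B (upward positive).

Insert a hinge at B; M_B is the redundant, and each span becomes simply supported.
End slopes at the hinge B, treating each span as simply supported:
  span AB: point load 10 at a = 6.09: Pab(L + a)/(6LEI) = 60.35/EI
  span BC: triangular load, peak 37: 7w₀L³/(360EI) = 957.6/EI
  span BC: point load 121 at a = 6.88: Pab(L + b)/(6LEI) = 785.7/EI
  relative rotation θ_0 = (60.35 + 1743)/EI = 1804/EI
A unit hogging moment at B produces rotation L₁/(3EI) + L₂/(3EI) = 6.917/EI.
Compatibility: M_B·(L₁+L₂)/(3EI) = θ_0, giving M_B = 260.8 kN·m (hogging).
Span AB, ΣM about A with M_B applied at B: R_B^{AB}·9.75 = 60.9 + 260.8, so R_B^{AB} = 32.99 kN and R_A = 10 − 32.99 = -22.99 kN.
Span BC, ΣM about C: R_B^{BC}·11 = 1245 + 260.8, so R_B^{BC} = 136.9 kN and R_C = 324.5 − 136.9 = 187.6 kN.
R_B = 32.99 + 136.9 = 169.9 kN.

R_B = 169.9 kN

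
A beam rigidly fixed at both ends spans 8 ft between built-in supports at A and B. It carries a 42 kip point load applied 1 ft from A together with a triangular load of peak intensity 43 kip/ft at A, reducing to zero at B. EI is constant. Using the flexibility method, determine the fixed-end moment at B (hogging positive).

M_B = 96.33 kip·ft

Take the two fixed-end moments M_A, M_B as redundants; the released structure is the simple span AB.
End rotations of the released simple span under the applied load (×1/EI):
  at A: point load 42 at a = 1: Pab(L + b)/(6LEI) = 91.88/EI
  at B: point load 42 at a = 1: Pab(L + a)/(6LEI) = 55.12/EI
  at A: triangular load, peak 43: w₀L³/(45EI) = 489.2/EI
  at B: triangular load, peak 43: 7w₀L³/(360EI) = 428.1/EI
  θ_A0 = 581.1/EI,  θ_B0 = 483.2/EI
Flexibility coefficients: a unit moment at one end gives L/(3EI) there and L/(6EI) at the far end, so f₁₁ = f₂₂ = 2.667/EI and f₁₂ = f₂₁ = 1.333/EI.
Compatibility — zero rotation at each built-in end:
  2.667 M_A + 1.333 M_B = 581.1
  1.333 M_A + 2.667 M_B = 483.2
Solving the pair gives M_A = 169.8 kip·ft and M_B = 96.33 kip·ft (hogging).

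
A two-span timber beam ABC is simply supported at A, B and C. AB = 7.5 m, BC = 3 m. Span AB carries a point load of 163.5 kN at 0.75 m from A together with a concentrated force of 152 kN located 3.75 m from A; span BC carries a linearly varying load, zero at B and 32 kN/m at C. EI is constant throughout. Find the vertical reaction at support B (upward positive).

R_B = 202.1 kN

Take M_B as the redundant. Released structure: two simple spans AB and BC with a hinge at B.
Rotations at B on the released spans (each span's end-slope, ×1/EI):
  span AB: point load 163.5 at a = 0.75: Pab(L + a)/(6LEI) = 151.7/EI
  span AB: point load 152 at a = 3.75: Pab(L + a)/(6LEI) = 534.4/EI
  span BC: triangular load, peak 32: 7w₀L³/(360EI) = 16.8/EI
  relative rotation θ_0 = (686.1 + 16.8)/EI = 702.9/EI
A unit hogging moment at B produces rotation L₁/(3EI) + L₂/(3EI) = 3.5/EI.
Slope continuity at B: θ_0 = M_B·3.5/EI, so M_B = 702.9/3.5 = 200.8 kN·m (hogging).
Span AB, ΣM about A with M_B applied at B: R_B^{AB}·7.5 = 692.6 + 200.8, so R_B^{AB} = 119.1 kN and R_A = 315.5 − 119.1 = 196.4 kN.
Span BC, ΣM about C: R_B^{BC}·3 = 48 + 200.8, so R_B^{BC} = 82.95 kN and R_C = 48 − 82.95 = -34.95 kN.
R_B = 119.1 + 82.95 = 202.1 kN.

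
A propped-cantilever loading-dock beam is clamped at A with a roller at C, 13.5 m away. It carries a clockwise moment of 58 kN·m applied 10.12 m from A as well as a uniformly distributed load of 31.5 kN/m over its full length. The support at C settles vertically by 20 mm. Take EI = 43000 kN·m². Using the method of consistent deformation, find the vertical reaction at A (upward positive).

Take the reaction at C as the redundant and release it; the primary structure is a cantilever fixed at A.
Free-end deflection of the primary structure under the applied loading (downward +):
  clockwise couple 58 at a = 10.12: M₀a(2L − a)/(2EI) = 4954/EI
  UDL 31.5: wL⁴/(8EI) = 130784/EI
  δ_0 = 135738/EI
Tip deflection under a unit load at C: L³/(3EI) = 820.1/EI.
With EI = 43000 kN·m²: δ_0 = 3.1567 m and δ_{CC} = 0.019073 m/kN.
Compatibility — the beam at C must follow the support down by 0.02 m: δ_0 − R_C·δ_{CC} = 0.02, so R_C = (3.1567 − 0.02)/0.019073 = 164.5 kN.
Vertical equilibrium: R_A = ΣP − R_C = 425.2 − 164.5 = 260.8 kN.

R_A = 260.8 kN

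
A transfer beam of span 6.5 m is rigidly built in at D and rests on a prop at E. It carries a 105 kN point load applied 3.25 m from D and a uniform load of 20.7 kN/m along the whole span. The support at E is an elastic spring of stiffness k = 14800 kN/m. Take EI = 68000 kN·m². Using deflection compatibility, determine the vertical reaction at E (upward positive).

R_E = 79.29 kN

Choose R_E as the redundant. The primary structure is the cantilever fixed at D.
Primary-structure tip deflection at E by superposition:
  point load 105 at a = 3.25: Pa²(3L − a)/(6EI) = 3004/EI
  UDL 20.7: wL⁴/(8EI) = 4619/EI
  δ_0 = 7623/EI
Tip deflection under a unit load at E: L³/(3EI) = 91.54/EI.
With EI = 68000 kN·m²: δ_0 = 0.1121 m and δ_{EE} = 0.001346 m/kN.
Compatibility — the spring shortens by R_E/k under the reaction it provides: δ_0 − R_E·δ_{EE} = R_E/k. With 1/k = 0.000068 m/kN, R_E = δ_0 / (δ_{EE} + 1/k) = 0.1121 / (0.001346 + 0.000068) = 79.29 kN.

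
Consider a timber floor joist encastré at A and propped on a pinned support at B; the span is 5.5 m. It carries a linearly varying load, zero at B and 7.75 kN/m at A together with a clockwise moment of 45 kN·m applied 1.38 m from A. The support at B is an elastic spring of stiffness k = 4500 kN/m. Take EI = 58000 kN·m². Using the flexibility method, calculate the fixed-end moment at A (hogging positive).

M_A = 41.01 kN·m

Remove the prop at B; the released (primary) structure is a cantilever built in at A.
Deflection at B on the released cantilever, summing each load's contribution:
  triangular load, peak 7.75 at the fixed end: w₀L⁴/(30EI) = 236.4/EI
  clockwise couple 45 at a = 1.38: M₀a(2L − a)/(2EI) = 298.7/EI
  δ_0 = 535.1/EI
Tip deflection under a unit load at B: L³/(3EI) = 55.46/EI.
With EI = 58000 kN·m²: δ_0 = 0.009226 m and δ_{BB} = 0.000956 m/kN.
Compatibility — the spring shortens by R_B/k under the reaction it provides: δ_0 − R_B·δ_{BB} = R_B/k. With 1/k = 0.000222 m/kN, R_B = δ_0 / (δ_{BB} + 1/k) = 0.009226 / (0.000956 + 0.000222) = 7.829 kN.
Moment equilibrium about A: M_A = Σ(load moments about A) − R_B·L = 84.07 − 7.829×5.5 = 41.01 kN·m.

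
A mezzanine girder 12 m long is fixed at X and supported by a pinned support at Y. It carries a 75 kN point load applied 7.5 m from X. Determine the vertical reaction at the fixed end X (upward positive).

R_X = 40.21 kN

Release the roller at Y. Primary structure: cantilever fixed at X.
Primary-structure tip deflection at Y by superposition:
  point load 75 at a = 7.5: Pa²(3L − a)/(6EI) = 20039/EI
Flexibility coefficient — unit upward force at Y: δ_{YY} = L³/(3EI) = 576/EI.
The prop prevents deflection at Y: R_Y = δ_0/δ_{YY} = 20039/576 = 34.79 kN.
Vertical equilibrium: R_X = ΣP − R_Y = 75 − 34.79 = 40.21 kN.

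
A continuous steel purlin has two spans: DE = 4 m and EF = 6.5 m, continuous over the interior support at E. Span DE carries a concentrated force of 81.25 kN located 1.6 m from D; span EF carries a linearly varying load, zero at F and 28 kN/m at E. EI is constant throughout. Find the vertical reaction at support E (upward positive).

R_E = 121.3 kN

Take M_E as the redundant. Released structure: two simple spans DE and EF with a hinge at E.
End slopes at the hinge E, treating each span as simply supported:
  span DE: point load 81.25 at a = 1.6: Pab(L + a)/(6LEI) = 72.8/EI
  span EF: triangular load, peak 28: w₀L³/(45EI) = 170.9/EI
  relative rotation θ_0 = (72.8 + 170.9)/EI = 243.7/EI
A unit hogging moment at E produces rotation L₁/(3EI) + L₂/(3EI) = 3.5/EI.
Compatibility: M_E·(L₁+L₂)/(3EI) = θ_0, giving M_E = 69.62 kN·m (hogging).
Span DE, ΣM about D with M_E applied at E: R_E^{DE}·4 = 130 + 69.62, so R_E^{DE} = 49.91 kN and R_D = 81.25 − 49.91 = 31.34 kN.
Span EF, ΣM about F: R_E^{EF}·6.5 = 394.3 + 69.62, so R_E^{EF} = 71.38 kN and R_F = 91 − 71.38 = 19.62 kN.
R_E = 49.91 + 71.38 = 121.3 kN.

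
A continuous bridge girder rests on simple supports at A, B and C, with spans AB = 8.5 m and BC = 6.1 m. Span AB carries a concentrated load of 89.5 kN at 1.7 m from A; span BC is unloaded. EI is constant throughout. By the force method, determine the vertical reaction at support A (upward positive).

Release continuity at B by inserting a hinge; the redundant is the internal moment M_B. The primary structure is two simply-supported spans AB and BC.
End slopes at the hinge B, treating each span as simply supported:
  span AB: point load 89.5 at a = 1.7: Pab(L + a)/(6LEI) = 206.9/EI
  relative rotation θ_0 = (206.9 + 0)/EI = 206.9/EI
A unit hogging moment at B produces rotation L₁/(3EI) + L₂/(3EI) = 4.867/EI.
Slope continuity at B: θ_0 = M_B·4.867/EI, so M_B = 206.9/4.867 = 42.52 kN·m (hogging).
Span AB, ΣM about A with M_B applied at B: R_B^{AB}·8.5 = 152.2 + 42.52, so R_B^{AB} = 22.9 kN and R_A = 89.5 − 22.9 = 66.6 kN.

R_A = 66.6 kN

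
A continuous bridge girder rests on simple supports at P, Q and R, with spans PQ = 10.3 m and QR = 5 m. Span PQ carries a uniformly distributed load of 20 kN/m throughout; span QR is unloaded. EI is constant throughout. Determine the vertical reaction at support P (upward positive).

Insert a hinge at Q; M_Q is the redundant, and each span becomes simply supported.
Rotations at Q on the released spans (each span's end-slope, ×1/EI):
  span PQ: UDL 20: wL³/(24EI) = 910.6/EI
  relative rotation θ_0 = (910.6 + 0)/EI = 910.6/EI
A unit hogging moment at Q produces rotation L₁/(3EI) + L₂/(3EI) = 5.1/EI.
Compatibility: M_Q·(L₁+L₂)/(3EI) = θ_0, giving M_Q = 178.6 kN·m (hogging).
Span PQ, ΣM about P with M_Q applied at Q: R_Q^{PQ}·10.3 = 1061 + 178.6, so R_Q^{PQ} = 120.3 kN and R_P = 206 − 120.3 = 85.67 kN.

R_P = 85.67 kN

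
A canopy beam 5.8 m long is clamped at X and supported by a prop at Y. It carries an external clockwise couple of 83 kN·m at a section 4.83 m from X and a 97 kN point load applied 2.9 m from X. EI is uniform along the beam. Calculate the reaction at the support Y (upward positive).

R_Y = 51.18 kN

Take the reaction at Y as the redundant and release it; the primary structure is a cantilever fixed at X.
Deflection at Y on the released cantilever, summing each load's contribution:
  clockwise couple 83 at a = 4.83: M₀a(2L − a)/(2EI) = 1357/EI
  point load 97 at a = 2.9: Pa²(3L − a)/(6EI) = 1971/EI
  δ_0 = 3328/EI
Flexibility coefficient — unit upward force at Y: δ_{YY} = L³/(3EI) = 65.04/EI.
The prop prevents deflection at Y: R_Y = δ_0/δ_{YY} = 3328/65.04 = 51.18 kN.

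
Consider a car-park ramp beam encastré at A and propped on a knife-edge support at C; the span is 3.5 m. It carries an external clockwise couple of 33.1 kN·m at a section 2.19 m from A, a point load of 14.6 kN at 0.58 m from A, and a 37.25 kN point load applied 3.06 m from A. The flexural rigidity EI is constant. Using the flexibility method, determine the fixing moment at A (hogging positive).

M_A = 4.95 kN·m

Take the reaction at C as the redundant and release it; the primary structure is a cantilever fixed at A.
Primary-structure tip deflection at C by superposition:
  clockwise couple 33.1 at a = 2.19: M₀a(2L − a)/(2EI) = 174.3/EI
  point load 14.6 at a = 0.58: Pa²(3L − a)/(6EI) = 8.12/EI
  point load 37.25 at a = 3.06: Pa²(3L − a)/(6EI) = 432.5/EI
  δ_0 = 615/EI
Tip deflection under a unit load at C: L³/(3EI) = 14.29/EI.
The prop prevents deflection at C: R_C = δ_0/δ_{CC} = 615/14.29 = 43.03 kN.
Moment equilibrium about A: M_A = Σ(load moments about A) − R_C·L = 155.6 − 43.03×3.5 = 4.95 kN·m.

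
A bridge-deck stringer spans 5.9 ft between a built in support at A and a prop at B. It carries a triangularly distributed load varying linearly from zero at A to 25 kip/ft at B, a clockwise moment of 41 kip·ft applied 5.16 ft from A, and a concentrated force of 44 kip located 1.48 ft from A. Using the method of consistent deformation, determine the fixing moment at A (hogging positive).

M_A = 73.9 kip·ft

Take the reaction at B as the redundant and release it; the primary structure is a cantilever fixed at A.
Free-end deflection of the primary structure under the applied loading (downward +):
  triangular load, peak 25 at the free end: 11w₀L⁴/(120EI) = 2777/EI
  clockwise couple 41 at a = 5.16: M₀a(2L − a)/(2EI) = 702.4/EI
  point load 44 at a = 1.48: Pa²(3L − a)/(6EI) = 260.5/EI
  δ_0 = 3740/EI
Flexibility coefficient — unit upward force at B: δ_{BB} = L³/(3EI) = 68.46/EI.
The prop prevents deflection at B: R_B = δ_0/δ_{BB} = 3740/68.46 = 54.63 kip.
Moment equilibrium about A: M_A = Σ(load moments about A) − R_B·L = 396.2 − 54.63×5.9 = 73.9 kip·ft.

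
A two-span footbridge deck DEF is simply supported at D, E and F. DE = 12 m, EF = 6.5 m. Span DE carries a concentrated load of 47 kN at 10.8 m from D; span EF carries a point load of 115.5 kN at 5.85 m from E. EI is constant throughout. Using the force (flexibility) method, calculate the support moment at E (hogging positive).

M_E = 44.34 kN·m

Insert a hinge at E; M_E is the redundant, and each span becomes simply supported.
End slopes at the hinge E, treating each span as simply supported:
  span DE: point load 47 at a = 10.8: Pab(L + a)/(6LEI) = 192.9/EI
  span EF: point load 115.5 at a = 5.85: Pab(L + b)/(6LEI) = 80.52/EI
  relative rotation θ_0 = (192.9 + 80.52)/EI = 273.4/EI
A unit hogging moment at E produces rotation L₁/(3EI) + L₂/(3EI) = 6.167/EI.
Compatibility: M_E·(L₁+L₂)/(3EI) = θ_0, giving M_E = 44.34 kN·m (hogging).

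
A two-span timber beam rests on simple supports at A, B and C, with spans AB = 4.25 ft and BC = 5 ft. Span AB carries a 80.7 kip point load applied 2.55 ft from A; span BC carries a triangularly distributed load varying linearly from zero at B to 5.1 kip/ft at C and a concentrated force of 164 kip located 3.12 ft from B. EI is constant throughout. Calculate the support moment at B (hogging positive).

Insert a hinge at B; M_B is the redundant, and each span becomes simply supported.
End slopes at the hinge B, treating each span as simply supported:
  span AB: point load 80.7 at a = 2.55: Pab(L + a)/(6LEI) = 93.29/EI
  span BC: triangular load, peak 5.1: 7w₀L³/(360EI) = 12.4/EI
  span BC: point load 164 at a = 3.12: Pab(L + b)/(6LEI) = 220.6/EI
  relative rotation θ_0 = (93.29 + 233)/EI = 326.3/EI
A unit hogging moment at B produces rotation L₁/(3EI) + L₂/(3EI) = 3.083/EI.
Slope continuity at B: θ_0 = M_B·3.083/EI, so M_B = 326.3/3.083 = 105.8 kip·ft (hogging).

M_B = 105.8 kip·ft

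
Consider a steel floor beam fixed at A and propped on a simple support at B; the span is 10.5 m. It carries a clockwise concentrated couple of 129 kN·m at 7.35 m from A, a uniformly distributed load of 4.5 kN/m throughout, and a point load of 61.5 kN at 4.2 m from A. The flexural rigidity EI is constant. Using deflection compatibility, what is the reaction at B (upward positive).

R_B = 47.28 kN

Take the reaction at B as the redundant and release it; the primary structure is a cantilever fixed at A.
Deflection at B on the released cantilever, summing each load's contribution:
  clockwise couple 129 at a = 7.35: M₀a(2L − a)/(2EI) = 6471/EI
  UDL 4.5: wL⁴/(8EI) = 6837/EI
  point load 61.5 at a = 4.2: Pa²(3L − a)/(6EI) = 4936/EI
  δ_0 = 18244/EI
Flexibility coefficient — unit upward force at B: δ_{BB} = L³/(3EI) = 385.9/EI.
Compatibility at B: δ_0 − R_B·δ_{BB} = 0, so R_B = 18244/385.9 = 47.28 kN.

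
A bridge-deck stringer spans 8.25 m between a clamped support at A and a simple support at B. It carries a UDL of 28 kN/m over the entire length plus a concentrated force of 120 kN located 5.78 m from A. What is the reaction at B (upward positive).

Release the roller at B. Primary structure: cantilever fixed at A.
Downward deflection at the released point B due to the loads:
  UDL 28: wL⁴/(8EI) = 16214/EI
  point load 120 at a = 5.78: Pa²(3L − a)/(6EI) = 12675/EI
  δ_0 = 28889/EI
Tip deflection under a unit load at B: L³/(3EI) = 187.2/EI.
Compatibility at B: δ_0 − R_B·δ_{BB} = 0, so R_B = 28889/187.2 = 154.3 kN.

R_B = 154.3 kN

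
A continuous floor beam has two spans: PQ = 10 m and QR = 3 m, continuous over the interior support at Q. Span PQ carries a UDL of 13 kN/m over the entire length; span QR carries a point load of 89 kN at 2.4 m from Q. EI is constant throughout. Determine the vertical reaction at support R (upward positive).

R_R = 27.56 kN

Insert a hinge at Q; M_Q is the redundant, and each span becomes simply supported.
Discontinuity in slope at Q on the released structure — sum the simple-span end rotations:
  span PQ: UDL 13: wL³/(24EI) = 541.7/EI
  span QR: point load 89 at a = 2.4: Pab(L + b)/(6LEI) = 25.63/EI
  relative rotation θ_0 = (541.7 + 25.63)/EI = 567.3/EI
A unit hogging moment at Q produces rotation L₁/(3EI) + L₂/(3EI) = 4.333/EI.
Slope continuity at Q: θ_0 = M_Q·4.333/EI, so M_Q = 567.3/4.333 = 130.9 kN·m (hogging).
Span QR, ΣM about R: R_Q^{QR}·3 = 53.4 + 130.9, so R_Q^{QR} = 61.44 kN and R_R = 89 − 61.44 = 27.56 kN.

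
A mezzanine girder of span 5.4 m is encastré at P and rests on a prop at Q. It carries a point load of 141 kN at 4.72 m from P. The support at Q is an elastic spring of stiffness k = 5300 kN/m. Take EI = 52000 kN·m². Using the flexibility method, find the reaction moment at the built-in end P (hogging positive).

M_P = 144.6 kN·m

Remove the prop at Q; the released (primary) structure is a cantilever built in at P.
Primary-structure tip deflection at Q by superposition:
  point load 141 at a = 4.72: Pa²(3L − a)/(6EI) = 6010/EI
Tip deflection under a unit load at Q: L³/(3EI) = 52.49/EI.
With EI = 52000 kN·m²: δ_0 = 0.11558 m and δ_{QQ} = 0.001009 m/kN.
Compatibility — the spring shortens by R_Q/k under the reaction it provides: δ_0 − R_Q·δ_{QQ} = R_Q/k. With 1/k = 0.000189 m/kN, R_Q = δ_0 / (δ_{QQ} + 1/k) = 0.11558 / (0.001009 + 0.000189) = 96.47 kN.
Moment equilibrium about P: M_P = Σ(load moments about P) − R_Q·L = 665.5 − 96.47×5.4 = 144.6 kN·m.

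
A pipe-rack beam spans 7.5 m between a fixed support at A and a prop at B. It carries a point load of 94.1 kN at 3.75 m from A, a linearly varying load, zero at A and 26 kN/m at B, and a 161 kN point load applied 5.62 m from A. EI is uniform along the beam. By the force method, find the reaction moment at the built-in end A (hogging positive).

Remove the prop at B; the released (primary) structure is a cantilever built in at A.
Free-end deflection of the primary structure under the applied loading (downward +):
  point load 94.1 at a = 3.75: Pa²(3L − a)/(6EI) = 4135/EI
  triangular load, peak 26 at the free end: 11w₀L⁴/(120EI) = 7541/EI
  point load 161 at a = 5.62: Pa²(3L − a)/(6EI) = 14306/EI
  δ_0 = 25982/EI
Tip deflection under a unit load at B: L³/(3EI) = 140.6/EI.
Compatibility at B: δ_0 − R_B·δ_{BB} = 0, so R_B = 25982/140.6 = 184.8 kN.
Moment equilibrium about A: M_A = Σ(load moments about A) − R_B·L = 1745 − 184.8×7.5 = 359.5 kN·m.

M_A = 359.5 kN·m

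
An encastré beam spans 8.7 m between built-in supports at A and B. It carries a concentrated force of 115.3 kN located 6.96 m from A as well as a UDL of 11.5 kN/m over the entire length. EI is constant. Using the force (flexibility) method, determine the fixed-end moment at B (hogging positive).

Take the two fixed-end moments M_A, M_B as redundants; the released structure is the simple span AB.
End rotations of the released simple span under the applied load (×1/EI):
  at A: point load 115.3 at a = 6.96: Pab(L + b)/(6LEI) = 279.3/EI
  at B: point load 115.3 at a = 6.96: Pab(L + a)/(6LEI) = 418.9/EI
  at A: UDL 11.5: wL³/(24EI) = 315.5/EI
  at B: UDL 11.5: wL³/(24EI) = 315.5/EI
  θ_A0 = 594.8/EI,  θ_B0 = 734.4/EI
Flexibility coefficients: a unit moment at one end gives L/(3EI) there and L/(6EI) at the far end, so f₁₁ = f₂₂ = 2.9/EI and f₁₂ = f₂₁ = 1.45/EI.
Compatibility — zero rotation at each built-in end:
  2.9 M_A + 1.45 M_B = 594.8
  1.45 M_A + 2.9 M_B = 734.4
Solving the pair gives M_A = 104.6 kN·m and M_B = 200.9 kN·m (hogging).

M_B = 200.9 kN·m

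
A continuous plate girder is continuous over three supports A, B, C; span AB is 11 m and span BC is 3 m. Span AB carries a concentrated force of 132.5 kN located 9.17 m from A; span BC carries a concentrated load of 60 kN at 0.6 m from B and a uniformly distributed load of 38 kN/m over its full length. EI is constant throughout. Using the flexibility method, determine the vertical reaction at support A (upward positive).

R_A = 7.468 kN

Take M_B as the redundant. Released structure: two simple spans AB and BC with a hinge at B.
Discontinuity in slope at B on the released structure — sum the simple-span end rotations:
  span AB: point load 132.5 at a = 9.17: Pab(L + a)/(6LEI) = 679.5/EI
  span BC: point load 60 at a = 0.6: Pab(L + b)/(6LEI) = 25.92/EI
  span BC: UDL 38: wL³/(24EI) = 42.75/EI
  relative rotation θ_0 = (679.5 + 68.67)/EI = 748.2/EI
A unit hogging moment at B produces rotation L₁/(3EI) + L₂/(3EI) = 4.667/EI.
Slope continuity at B: θ_0 = M_B·4.667/EI, so M_B = 748.2/4.667 = 160.3 kN·m (hogging).
Span AB, ΣM about A with M_B applied at B: R_B^{AB}·11 = 1215 + 160.3, so R_B^{AB} = 125 kN and R_A = 132.5 − 125 = 7.468 kN.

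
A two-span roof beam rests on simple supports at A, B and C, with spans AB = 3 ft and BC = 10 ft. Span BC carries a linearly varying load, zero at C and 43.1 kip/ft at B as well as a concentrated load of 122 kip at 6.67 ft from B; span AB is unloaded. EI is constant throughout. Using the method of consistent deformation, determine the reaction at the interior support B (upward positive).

Take M_B as the redundant. Released structure: two simple spans AB and BC with a hinge at B.
End slopes at the hinge B, treating each span as simply supported:
  span BC: triangular load, peak 43.1: w₀L³/(45EI) = 957.8/EI
  span BC: point load 122 at a = 6.67: Pab(L + b)/(6LEI) = 602/EI
  relative rotation θ_0 = (0 + 1560)/EI = 1560/EI
A unit hogging moment at B produces rotation L₁/(3EI) + L₂/(3EI) = 4.333/EI.
Compatibility: M_B·(L₁+L₂)/(3EI) = θ_0, giving M_B = 360 kip·ft (hogging).
Span AB, ΣM about A with M_B applied at B: R_B^{AB}·3 = 0 + 360, so R_B^{AB} = 120 kip and R_A = 0 − 120 = -120 kip.
Span BC, ΣM about C: R_B^{BC}·10 = 1843 + 360, so R_B^{BC} = 220.3 kip and R_C = 337.5 − 220.3 = 117.2 kip.
R_B = 120 + 220.3 = 340.3 kip.

R_B = 340.3 kip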